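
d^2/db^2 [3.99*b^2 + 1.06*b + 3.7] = 7.98000000000000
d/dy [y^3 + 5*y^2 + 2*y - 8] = 3*y^2 + 10*y + 2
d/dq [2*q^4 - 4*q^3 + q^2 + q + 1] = 8*q^3 - 12*q^2 + 2*q + 1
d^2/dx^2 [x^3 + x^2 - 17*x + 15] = 6*x + 2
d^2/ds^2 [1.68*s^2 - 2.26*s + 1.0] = 3.36000000000000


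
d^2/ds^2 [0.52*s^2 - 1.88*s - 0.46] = 1.04000000000000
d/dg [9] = 0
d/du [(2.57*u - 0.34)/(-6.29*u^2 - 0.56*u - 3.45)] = (16.1653*u^2 - 4.2772*u - 9.0569)/(39.5641*u^4 + 7.0448*u^3 + 43.7146*u^2 + 3.864*u + 11.9025)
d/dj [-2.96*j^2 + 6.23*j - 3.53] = 6.23 - 5.92*j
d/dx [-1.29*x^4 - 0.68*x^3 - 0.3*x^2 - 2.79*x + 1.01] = -5.16*x^3 - 2.04*x^2 - 0.6*x - 2.79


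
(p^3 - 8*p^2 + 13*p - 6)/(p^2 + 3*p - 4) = (p^2 - 7*p + 6)/(p + 4)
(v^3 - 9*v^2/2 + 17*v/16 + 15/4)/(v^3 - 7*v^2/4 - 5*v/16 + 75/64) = 4*(v - 4)/(4*v - 5)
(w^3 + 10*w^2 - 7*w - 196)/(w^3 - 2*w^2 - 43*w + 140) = (w + 7)/(w - 5)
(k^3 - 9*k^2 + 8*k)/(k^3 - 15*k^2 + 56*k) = (k - 1)/(k - 7)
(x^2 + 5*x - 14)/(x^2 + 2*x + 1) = (x^2 + 5*x - 14)/(x^2 + 2*x + 1)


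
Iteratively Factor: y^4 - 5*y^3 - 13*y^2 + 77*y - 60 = (y - 1)*(y^3 - 4*y^2 - 17*y + 60) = (y - 5)*(y - 1)*(y^2 + y - 12) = (y - 5)*(y - 3)*(y - 1)*(y + 4)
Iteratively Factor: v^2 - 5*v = (v)*(v - 5)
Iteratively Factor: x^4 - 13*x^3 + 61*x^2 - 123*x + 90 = (x - 2)*(x^3 - 11*x^2 + 39*x - 45) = (x - 3)*(x - 2)*(x^2 - 8*x + 15) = (x - 3)^2*(x - 2)*(x - 5)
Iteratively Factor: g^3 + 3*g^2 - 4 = (g - 1)*(g^2 + 4*g + 4) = (g - 1)*(g + 2)*(g + 2)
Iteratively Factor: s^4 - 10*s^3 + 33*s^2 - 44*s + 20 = (s - 2)*(s^3 - 8*s^2 + 17*s - 10) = (s - 5)*(s - 2)*(s^2 - 3*s + 2) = (s - 5)*(s - 2)^2*(s - 1)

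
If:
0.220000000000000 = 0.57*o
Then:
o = 0.39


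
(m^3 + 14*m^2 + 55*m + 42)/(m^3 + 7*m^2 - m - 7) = (m + 6)/(m - 1)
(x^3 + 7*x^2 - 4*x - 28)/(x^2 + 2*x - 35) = (x^2 - 4)/(x - 5)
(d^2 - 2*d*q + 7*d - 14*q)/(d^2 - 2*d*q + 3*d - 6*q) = (d + 7)/(d + 3)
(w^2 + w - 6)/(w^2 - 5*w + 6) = (w + 3)/(w - 3)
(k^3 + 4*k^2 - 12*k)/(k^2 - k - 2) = k*(k + 6)/(k + 1)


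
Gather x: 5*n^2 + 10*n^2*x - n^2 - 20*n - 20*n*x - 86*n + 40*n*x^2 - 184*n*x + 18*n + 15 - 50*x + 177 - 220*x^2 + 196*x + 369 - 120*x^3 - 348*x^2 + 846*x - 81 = 4*n^2 - 88*n - 120*x^3 + x^2*(40*n - 568) + x*(10*n^2 - 204*n + 992) + 480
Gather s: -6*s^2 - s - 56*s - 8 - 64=-6*s^2 - 57*s - 72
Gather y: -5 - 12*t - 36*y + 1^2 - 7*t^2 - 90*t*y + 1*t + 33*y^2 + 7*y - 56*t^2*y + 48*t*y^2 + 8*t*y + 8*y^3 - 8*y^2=-7*t^2 - 11*t + 8*y^3 + y^2*(48*t + 25) + y*(-56*t^2 - 82*t - 29) - 4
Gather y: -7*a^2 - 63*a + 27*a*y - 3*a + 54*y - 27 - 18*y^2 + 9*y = -7*a^2 - 66*a - 18*y^2 + y*(27*a + 63) - 27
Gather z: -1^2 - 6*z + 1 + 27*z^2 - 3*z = 27*z^2 - 9*z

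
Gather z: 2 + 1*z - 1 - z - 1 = 0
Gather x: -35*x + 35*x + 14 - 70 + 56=0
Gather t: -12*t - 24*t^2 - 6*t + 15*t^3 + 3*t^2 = 15*t^3 - 21*t^2 - 18*t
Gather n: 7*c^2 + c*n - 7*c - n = 7*c^2 - 7*c + n*(c - 1)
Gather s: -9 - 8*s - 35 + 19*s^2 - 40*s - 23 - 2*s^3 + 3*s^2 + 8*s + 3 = -2*s^3 + 22*s^2 - 40*s - 64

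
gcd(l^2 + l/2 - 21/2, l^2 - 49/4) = l + 7/2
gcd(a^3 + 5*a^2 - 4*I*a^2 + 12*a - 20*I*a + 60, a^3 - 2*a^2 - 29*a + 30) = a + 5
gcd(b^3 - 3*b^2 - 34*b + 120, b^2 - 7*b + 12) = b - 4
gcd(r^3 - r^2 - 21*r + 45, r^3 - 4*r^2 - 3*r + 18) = r^2 - 6*r + 9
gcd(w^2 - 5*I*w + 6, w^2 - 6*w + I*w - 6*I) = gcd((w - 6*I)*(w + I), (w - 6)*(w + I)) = w + I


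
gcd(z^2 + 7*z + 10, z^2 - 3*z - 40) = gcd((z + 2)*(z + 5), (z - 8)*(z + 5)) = z + 5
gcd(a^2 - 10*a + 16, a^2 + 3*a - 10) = a - 2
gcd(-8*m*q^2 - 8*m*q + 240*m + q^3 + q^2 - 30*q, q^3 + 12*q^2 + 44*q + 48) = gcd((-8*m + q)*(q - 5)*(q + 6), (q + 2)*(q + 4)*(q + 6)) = q + 6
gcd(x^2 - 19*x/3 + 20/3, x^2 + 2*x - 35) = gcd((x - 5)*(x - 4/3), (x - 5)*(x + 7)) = x - 5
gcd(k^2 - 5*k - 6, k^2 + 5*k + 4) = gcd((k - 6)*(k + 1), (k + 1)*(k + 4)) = k + 1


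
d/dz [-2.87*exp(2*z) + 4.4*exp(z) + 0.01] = (4.4 - 5.74*exp(z))*exp(z)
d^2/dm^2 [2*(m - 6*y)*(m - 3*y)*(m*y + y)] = 4*y*(3*m - 9*y + 1)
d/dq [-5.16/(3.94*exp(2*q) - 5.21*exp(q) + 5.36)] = (40.6608*exp(q) - 26.8836)*exp(q)/(3.94*exp(2*q) - 5.21*exp(q) + 5.36)^2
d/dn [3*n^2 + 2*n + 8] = 6*n + 2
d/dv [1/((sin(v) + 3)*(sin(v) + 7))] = -2*(sin(v) + 5)*cos(v)/((sin(v) + 3)^2*(sin(v) + 7)^2)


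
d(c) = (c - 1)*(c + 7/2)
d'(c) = 2*c + 5/2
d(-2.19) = -4.18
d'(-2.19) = -1.88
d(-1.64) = -4.91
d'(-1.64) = -0.78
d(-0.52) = -4.53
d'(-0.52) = 1.46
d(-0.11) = -3.76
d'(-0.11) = 2.28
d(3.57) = 18.17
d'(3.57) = 9.64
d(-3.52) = 0.09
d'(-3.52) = -4.54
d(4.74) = 30.82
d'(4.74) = 11.98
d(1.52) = 2.61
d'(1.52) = 5.54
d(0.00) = -3.50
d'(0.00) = 2.50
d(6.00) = 47.50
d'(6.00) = 14.50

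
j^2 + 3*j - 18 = (j - 3)*(j + 6)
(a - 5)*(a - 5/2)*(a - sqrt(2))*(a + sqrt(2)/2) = a^4 - 15*a^3/2 - sqrt(2)*a^3/2 + 15*sqrt(2)*a^2/4 + 23*a^2/2 - 25*sqrt(2)*a/4 + 15*a/2 - 25/2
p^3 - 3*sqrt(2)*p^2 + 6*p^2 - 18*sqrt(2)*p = p*(p + 6)*(p - 3*sqrt(2))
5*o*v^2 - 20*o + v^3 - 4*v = (5*o + v)*(v - 2)*(v + 2)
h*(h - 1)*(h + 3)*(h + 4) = h^4 + 6*h^3 + 5*h^2 - 12*h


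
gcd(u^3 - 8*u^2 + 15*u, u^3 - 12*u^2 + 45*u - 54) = u - 3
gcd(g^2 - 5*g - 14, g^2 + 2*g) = g + 2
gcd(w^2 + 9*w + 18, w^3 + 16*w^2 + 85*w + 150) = w + 6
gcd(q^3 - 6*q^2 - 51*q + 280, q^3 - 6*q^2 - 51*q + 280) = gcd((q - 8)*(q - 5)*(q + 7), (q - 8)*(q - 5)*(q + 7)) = q^3 - 6*q^2 - 51*q + 280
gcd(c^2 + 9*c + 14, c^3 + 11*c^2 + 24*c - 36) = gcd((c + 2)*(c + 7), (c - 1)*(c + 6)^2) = 1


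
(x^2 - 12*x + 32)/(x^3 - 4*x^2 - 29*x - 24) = (x - 4)/(x^2 + 4*x + 3)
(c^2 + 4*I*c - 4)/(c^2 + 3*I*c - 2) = (c + 2*I)/(c + I)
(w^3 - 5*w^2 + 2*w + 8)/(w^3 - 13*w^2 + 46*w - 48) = (w^2 - 3*w - 4)/(w^2 - 11*w + 24)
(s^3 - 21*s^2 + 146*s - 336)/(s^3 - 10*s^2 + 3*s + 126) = (s - 8)/(s + 3)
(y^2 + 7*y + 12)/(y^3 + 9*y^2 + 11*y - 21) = (y + 4)/(y^2 + 6*y - 7)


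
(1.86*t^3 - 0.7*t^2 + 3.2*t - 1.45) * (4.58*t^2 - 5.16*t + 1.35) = 8.5188*t^5 - 12.8036*t^4 + 20.779*t^3 - 24.098*t^2 + 11.802*t - 1.9575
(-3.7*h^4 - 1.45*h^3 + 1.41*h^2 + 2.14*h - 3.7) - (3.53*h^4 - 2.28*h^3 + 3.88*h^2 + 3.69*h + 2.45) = -7.23*h^4 + 0.83*h^3 - 2.47*h^2 - 1.55*h - 6.15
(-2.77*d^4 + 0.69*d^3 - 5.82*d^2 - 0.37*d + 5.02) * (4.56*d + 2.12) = -12.6312*d^5 - 2.726*d^4 - 25.0764*d^3 - 14.0256*d^2 + 22.1068*d + 10.6424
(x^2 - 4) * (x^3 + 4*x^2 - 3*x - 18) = x^5 + 4*x^4 - 7*x^3 - 34*x^2 + 12*x + 72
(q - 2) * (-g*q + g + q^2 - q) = -g*q^2 + 3*g*q - 2*g + q^3 - 3*q^2 + 2*q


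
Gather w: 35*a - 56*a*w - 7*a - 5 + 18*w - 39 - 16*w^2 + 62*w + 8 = 28*a - 16*w^2 + w*(80 - 56*a) - 36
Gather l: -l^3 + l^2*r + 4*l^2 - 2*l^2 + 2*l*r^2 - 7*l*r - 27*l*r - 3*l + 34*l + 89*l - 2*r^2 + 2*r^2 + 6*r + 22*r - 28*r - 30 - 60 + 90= -l^3 + l^2*(r + 2) + l*(2*r^2 - 34*r + 120)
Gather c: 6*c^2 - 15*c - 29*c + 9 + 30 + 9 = 6*c^2 - 44*c + 48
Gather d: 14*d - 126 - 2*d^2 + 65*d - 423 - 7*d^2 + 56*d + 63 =-9*d^2 + 135*d - 486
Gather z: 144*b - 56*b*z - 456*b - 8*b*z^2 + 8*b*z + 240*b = -8*b*z^2 - 48*b*z - 72*b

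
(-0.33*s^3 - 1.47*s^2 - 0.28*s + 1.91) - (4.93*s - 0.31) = -0.33*s^3 - 1.47*s^2 - 5.21*s + 2.22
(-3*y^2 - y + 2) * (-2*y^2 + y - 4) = 6*y^4 - y^3 + 7*y^2 + 6*y - 8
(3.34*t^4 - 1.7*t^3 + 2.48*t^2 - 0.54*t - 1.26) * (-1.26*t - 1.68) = -4.2084*t^5 - 3.4692*t^4 - 0.2688*t^3 - 3.486*t^2 + 2.4948*t + 2.1168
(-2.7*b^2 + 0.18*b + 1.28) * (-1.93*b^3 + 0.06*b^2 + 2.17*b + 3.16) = 5.211*b^5 - 0.5094*b^4 - 8.3186*b^3 - 8.0646*b^2 + 3.3464*b + 4.0448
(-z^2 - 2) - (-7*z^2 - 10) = 6*z^2 + 8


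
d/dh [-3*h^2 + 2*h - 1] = 2 - 6*h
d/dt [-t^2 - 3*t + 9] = -2*t - 3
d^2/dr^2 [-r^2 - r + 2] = -2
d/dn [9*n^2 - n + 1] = 18*n - 1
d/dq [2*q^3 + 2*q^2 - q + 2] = 6*q^2 + 4*q - 1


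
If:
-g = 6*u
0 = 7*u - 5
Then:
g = -30/7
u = 5/7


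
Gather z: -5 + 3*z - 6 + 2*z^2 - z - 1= 2*z^2 + 2*z - 12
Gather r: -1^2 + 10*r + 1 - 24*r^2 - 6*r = -24*r^2 + 4*r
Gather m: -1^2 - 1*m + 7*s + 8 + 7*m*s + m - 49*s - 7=7*m*s - 42*s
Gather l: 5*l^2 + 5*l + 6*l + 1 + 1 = 5*l^2 + 11*l + 2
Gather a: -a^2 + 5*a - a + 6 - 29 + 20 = -a^2 + 4*a - 3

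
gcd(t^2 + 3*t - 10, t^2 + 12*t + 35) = t + 5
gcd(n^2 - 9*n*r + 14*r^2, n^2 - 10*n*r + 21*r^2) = -n + 7*r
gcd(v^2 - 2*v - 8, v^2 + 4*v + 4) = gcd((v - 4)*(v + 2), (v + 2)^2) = v + 2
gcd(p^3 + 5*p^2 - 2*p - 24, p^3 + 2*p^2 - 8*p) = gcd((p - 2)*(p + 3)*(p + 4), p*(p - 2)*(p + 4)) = p^2 + 2*p - 8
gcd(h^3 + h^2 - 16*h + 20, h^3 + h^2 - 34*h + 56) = h - 2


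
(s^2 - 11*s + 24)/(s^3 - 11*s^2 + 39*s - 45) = (s - 8)/(s^2 - 8*s + 15)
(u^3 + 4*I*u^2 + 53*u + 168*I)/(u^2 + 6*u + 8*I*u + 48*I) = (u^2 - 4*I*u + 21)/(u + 6)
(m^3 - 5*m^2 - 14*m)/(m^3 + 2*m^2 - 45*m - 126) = m*(m + 2)/(m^2 + 9*m + 18)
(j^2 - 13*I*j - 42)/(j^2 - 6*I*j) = (j - 7*I)/j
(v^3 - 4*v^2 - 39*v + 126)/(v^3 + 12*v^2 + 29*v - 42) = (v^2 - 10*v + 21)/(v^2 + 6*v - 7)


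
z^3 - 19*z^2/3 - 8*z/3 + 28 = (z - 6)*(z - 7/3)*(z + 2)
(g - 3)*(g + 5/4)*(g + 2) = g^3 + g^2/4 - 29*g/4 - 15/2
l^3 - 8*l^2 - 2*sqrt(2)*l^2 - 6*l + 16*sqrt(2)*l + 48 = (l - 8)*(l - 3*sqrt(2))*(l + sqrt(2))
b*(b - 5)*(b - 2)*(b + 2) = b^4 - 5*b^3 - 4*b^2 + 20*b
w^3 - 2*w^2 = w^2*(w - 2)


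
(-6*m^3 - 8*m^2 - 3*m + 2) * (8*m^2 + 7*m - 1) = -48*m^5 - 106*m^4 - 74*m^3 + 3*m^2 + 17*m - 2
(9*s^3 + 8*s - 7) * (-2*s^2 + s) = -18*s^5 + 9*s^4 - 16*s^3 + 22*s^2 - 7*s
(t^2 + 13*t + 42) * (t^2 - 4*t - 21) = t^4 + 9*t^3 - 31*t^2 - 441*t - 882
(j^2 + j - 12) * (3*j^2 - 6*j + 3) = 3*j^4 - 3*j^3 - 39*j^2 + 75*j - 36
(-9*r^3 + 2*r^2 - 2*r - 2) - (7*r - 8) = -9*r^3 + 2*r^2 - 9*r + 6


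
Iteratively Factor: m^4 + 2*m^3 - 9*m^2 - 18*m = (m + 2)*(m^3 - 9*m) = (m + 2)*(m + 3)*(m^2 - 3*m) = (m - 3)*(m + 2)*(m + 3)*(m)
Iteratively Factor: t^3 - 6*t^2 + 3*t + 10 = (t - 5)*(t^2 - t - 2) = (t - 5)*(t + 1)*(t - 2)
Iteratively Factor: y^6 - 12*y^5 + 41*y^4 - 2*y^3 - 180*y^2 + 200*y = (y - 2)*(y^5 - 10*y^4 + 21*y^3 + 40*y^2 - 100*y) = y*(y - 2)*(y^4 - 10*y^3 + 21*y^2 + 40*y - 100) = y*(y - 5)*(y - 2)*(y^3 - 5*y^2 - 4*y + 20) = y*(y - 5)*(y - 2)*(y + 2)*(y^2 - 7*y + 10) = y*(y - 5)^2*(y - 2)*(y + 2)*(y - 2)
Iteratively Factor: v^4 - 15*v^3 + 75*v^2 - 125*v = (v - 5)*(v^3 - 10*v^2 + 25*v) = (v - 5)^2*(v^2 - 5*v) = (v - 5)^3*(v)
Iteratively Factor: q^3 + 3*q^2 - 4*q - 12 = (q + 2)*(q^2 + q - 6) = (q + 2)*(q + 3)*(q - 2)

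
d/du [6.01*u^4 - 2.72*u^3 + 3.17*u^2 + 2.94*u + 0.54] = 24.04*u^3 - 8.16*u^2 + 6.34*u + 2.94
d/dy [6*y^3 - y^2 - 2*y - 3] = 18*y^2 - 2*y - 2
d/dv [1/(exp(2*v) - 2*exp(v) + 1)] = 2*(1 - exp(v))*exp(v)/(exp(2*v) - 2*exp(v) + 1)^2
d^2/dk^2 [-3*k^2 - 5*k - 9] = -6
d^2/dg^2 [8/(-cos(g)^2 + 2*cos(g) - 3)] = 4*(-8*sin(g)^4 - 12*sin(g)^2 - 27*cos(g) + 3*cos(3*g) + 24)/(sin(g)^2 + 2*cos(g) - 4)^3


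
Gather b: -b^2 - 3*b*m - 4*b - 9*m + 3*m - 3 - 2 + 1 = -b^2 + b*(-3*m - 4) - 6*m - 4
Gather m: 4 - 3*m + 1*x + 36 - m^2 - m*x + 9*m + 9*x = -m^2 + m*(6 - x) + 10*x + 40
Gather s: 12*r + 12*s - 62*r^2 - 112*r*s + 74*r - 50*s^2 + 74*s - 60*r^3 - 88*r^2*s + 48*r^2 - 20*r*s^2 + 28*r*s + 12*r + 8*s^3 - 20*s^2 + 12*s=-60*r^3 - 14*r^2 + 98*r + 8*s^3 + s^2*(-20*r - 70) + s*(-88*r^2 - 84*r + 98)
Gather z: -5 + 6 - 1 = 0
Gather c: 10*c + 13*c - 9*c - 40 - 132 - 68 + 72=14*c - 168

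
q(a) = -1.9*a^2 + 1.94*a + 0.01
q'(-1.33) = 6.99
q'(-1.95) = 9.35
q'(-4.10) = 17.52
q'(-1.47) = 7.53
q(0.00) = 0.01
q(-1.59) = -7.88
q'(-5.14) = 21.47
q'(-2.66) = 12.05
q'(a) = 1.94 - 3.8*a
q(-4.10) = -39.88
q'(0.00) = 1.94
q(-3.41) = -28.70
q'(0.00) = 1.94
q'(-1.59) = 7.98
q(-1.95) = -11.00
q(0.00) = 0.01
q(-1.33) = -5.93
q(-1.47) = -6.95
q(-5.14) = -60.16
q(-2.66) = -18.59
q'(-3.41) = 14.90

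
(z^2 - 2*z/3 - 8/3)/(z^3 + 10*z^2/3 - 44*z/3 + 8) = (3*z + 4)/(3*z^2 + 16*z - 12)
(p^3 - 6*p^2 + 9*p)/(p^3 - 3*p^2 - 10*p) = (-p^2 + 6*p - 9)/(-p^2 + 3*p + 10)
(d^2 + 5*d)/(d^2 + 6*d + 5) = d/(d + 1)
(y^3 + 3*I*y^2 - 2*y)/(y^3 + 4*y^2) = (y^2 + 3*I*y - 2)/(y*(y + 4))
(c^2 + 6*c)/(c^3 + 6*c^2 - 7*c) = (c + 6)/(c^2 + 6*c - 7)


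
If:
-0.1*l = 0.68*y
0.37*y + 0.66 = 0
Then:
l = 12.13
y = -1.78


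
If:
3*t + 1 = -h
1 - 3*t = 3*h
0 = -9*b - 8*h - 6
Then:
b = -14/9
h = 1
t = -2/3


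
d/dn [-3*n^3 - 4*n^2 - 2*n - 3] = -9*n^2 - 8*n - 2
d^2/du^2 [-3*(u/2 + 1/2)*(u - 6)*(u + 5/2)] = 15/2 - 9*u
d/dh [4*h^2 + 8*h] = 8*h + 8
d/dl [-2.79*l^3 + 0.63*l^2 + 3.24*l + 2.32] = -8.37*l^2 + 1.26*l + 3.24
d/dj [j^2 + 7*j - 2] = 2*j + 7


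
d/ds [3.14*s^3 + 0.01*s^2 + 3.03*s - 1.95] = 9.42*s^2 + 0.02*s + 3.03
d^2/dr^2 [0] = 0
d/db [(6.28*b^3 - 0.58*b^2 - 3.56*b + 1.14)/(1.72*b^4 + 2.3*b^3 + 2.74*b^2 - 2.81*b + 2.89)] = (-10.8016*b^6 + 1.9952*b^5 + 36.9108*b^4 - 26.7608*b^3 + 57.9658*b^2 - 9.5996*b - 7.085)/(2.9584*b^8 + 7.912*b^7 + 14.7156*b^6 + 2.9376*b^5 + 4.5232*b^4 - 2.1048*b^3 + 23.7333*b^2 - 16.2418*b + 8.3521)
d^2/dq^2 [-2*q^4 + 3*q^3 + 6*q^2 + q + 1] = -24*q^2 + 18*q + 12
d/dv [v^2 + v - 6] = 2*v + 1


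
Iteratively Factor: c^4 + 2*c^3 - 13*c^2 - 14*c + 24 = (c - 1)*(c^3 + 3*c^2 - 10*c - 24) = (c - 3)*(c - 1)*(c^2 + 6*c + 8) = (c - 3)*(c - 1)*(c + 2)*(c + 4)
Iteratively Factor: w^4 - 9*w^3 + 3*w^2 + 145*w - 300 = (w - 3)*(w^3 - 6*w^2 - 15*w + 100) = (w - 5)*(w - 3)*(w^2 - w - 20) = (w - 5)*(w - 3)*(w + 4)*(w - 5)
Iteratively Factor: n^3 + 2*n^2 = (n)*(n^2 + 2*n) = n^2*(n + 2)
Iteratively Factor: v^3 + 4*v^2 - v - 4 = (v + 4)*(v^2 - 1) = (v + 1)*(v + 4)*(v - 1)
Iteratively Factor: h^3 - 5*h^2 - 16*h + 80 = (h + 4)*(h^2 - 9*h + 20) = (h - 4)*(h + 4)*(h - 5)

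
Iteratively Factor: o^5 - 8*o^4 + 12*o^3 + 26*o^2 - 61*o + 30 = (o - 3)*(o^4 - 5*o^3 - 3*o^2 + 17*o - 10) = (o - 5)*(o - 3)*(o^3 - 3*o + 2) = (o - 5)*(o - 3)*(o - 1)*(o^2 + o - 2) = (o - 5)*(o - 3)*(o - 1)*(o + 2)*(o - 1)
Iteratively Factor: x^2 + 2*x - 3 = (x + 3)*(x - 1)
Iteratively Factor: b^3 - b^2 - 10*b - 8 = (b + 2)*(b^2 - 3*b - 4) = (b - 4)*(b + 2)*(b + 1)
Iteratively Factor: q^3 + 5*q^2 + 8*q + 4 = (q + 1)*(q^2 + 4*q + 4) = (q + 1)*(q + 2)*(q + 2)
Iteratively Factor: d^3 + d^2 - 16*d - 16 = (d + 4)*(d^2 - 3*d - 4) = (d + 1)*(d + 4)*(d - 4)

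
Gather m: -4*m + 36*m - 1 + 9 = 32*m + 8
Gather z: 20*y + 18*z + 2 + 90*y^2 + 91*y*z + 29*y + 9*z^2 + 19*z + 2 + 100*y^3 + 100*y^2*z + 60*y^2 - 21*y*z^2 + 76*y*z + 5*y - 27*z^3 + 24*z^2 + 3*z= 100*y^3 + 150*y^2 + 54*y - 27*z^3 + z^2*(33 - 21*y) + z*(100*y^2 + 167*y + 40) + 4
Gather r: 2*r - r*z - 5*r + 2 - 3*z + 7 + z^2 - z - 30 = r*(-z - 3) + z^2 - 4*z - 21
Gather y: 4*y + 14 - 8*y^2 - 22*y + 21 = -8*y^2 - 18*y + 35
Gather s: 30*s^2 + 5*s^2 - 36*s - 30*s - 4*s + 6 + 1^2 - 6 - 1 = 35*s^2 - 70*s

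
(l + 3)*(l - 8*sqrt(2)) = l^2 - 8*sqrt(2)*l + 3*l - 24*sqrt(2)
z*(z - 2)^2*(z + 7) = z^4 + 3*z^3 - 24*z^2 + 28*z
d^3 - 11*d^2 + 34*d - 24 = (d - 6)*(d - 4)*(d - 1)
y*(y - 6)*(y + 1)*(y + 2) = y^4 - 3*y^3 - 16*y^2 - 12*y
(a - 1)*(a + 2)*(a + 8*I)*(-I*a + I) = -I*a^4 + 8*a^3 + 3*I*a^2 - 24*a - 2*I*a + 16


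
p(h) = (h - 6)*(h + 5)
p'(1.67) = 2.34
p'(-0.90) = -2.80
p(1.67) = -28.88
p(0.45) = -30.25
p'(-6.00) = -13.00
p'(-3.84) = -8.68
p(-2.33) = -22.24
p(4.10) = -17.29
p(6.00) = 0.00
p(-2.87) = -18.89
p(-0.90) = -28.29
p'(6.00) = 11.00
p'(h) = 2*h - 1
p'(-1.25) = -3.50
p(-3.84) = -11.41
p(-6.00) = 12.00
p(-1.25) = -27.19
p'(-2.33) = -5.66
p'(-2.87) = -6.74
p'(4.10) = 7.20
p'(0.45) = -0.10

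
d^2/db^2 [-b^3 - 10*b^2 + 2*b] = -6*b - 20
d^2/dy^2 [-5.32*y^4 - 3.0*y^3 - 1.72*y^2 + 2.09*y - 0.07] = -63.84*y^2 - 18.0*y - 3.44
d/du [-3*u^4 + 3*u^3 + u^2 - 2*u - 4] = -12*u^3 + 9*u^2 + 2*u - 2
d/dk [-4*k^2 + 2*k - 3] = 2 - 8*k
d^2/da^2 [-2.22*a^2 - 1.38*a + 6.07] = -4.44000000000000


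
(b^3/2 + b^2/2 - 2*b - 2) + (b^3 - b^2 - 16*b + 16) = 3*b^3/2 - b^2/2 - 18*b + 14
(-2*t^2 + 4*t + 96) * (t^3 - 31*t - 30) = -2*t^5 + 4*t^4 + 158*t^3 - 64*t^2 - 3096*t - 2880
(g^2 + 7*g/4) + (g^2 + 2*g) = 2*g^2 + 15*g/4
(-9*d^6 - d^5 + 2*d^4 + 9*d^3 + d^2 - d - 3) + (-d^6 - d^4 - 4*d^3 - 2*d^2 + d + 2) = -10*d^6 - d^5 + d^4 + 5*d^3 - d^2 - 1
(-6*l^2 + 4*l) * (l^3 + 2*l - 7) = -6*l^5 + 4*l^4 - 12*l^3 + 50*l^2 - 28*l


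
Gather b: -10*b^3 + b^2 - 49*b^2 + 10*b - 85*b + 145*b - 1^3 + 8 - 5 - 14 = -10*b^3 - 48*b^2 + 70*b - 12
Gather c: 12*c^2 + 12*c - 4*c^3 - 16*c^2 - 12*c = -4*c^3 - 4*c^2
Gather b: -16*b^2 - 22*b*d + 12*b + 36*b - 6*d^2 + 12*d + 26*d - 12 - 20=-16*b^2 + b*(48 - 22*d) - 6*d^2 + 38*d - 32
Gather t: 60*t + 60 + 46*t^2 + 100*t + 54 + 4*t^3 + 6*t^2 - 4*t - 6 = 4*t^3 + 52*t^2 + 156*t + 108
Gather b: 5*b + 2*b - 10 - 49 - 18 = 7*b - 77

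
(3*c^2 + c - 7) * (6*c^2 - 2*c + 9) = 18*c^4 - 17*c^2 + 23*c - 63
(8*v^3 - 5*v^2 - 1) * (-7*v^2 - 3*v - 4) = -56*v^5 + 11*v^4 - 17*v^3 + 27*v^2 + 3*v + 4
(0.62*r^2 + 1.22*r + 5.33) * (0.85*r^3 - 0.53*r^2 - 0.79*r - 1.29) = 0.527*r^5 + 0.7084*r^4 + 3.3941*r^3 - 4.5885*r^2 - 5.7845*r - 6.8757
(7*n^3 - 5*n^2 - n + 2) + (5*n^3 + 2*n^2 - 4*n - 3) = 12*n^3 - 3*n^2 - 5*n - 1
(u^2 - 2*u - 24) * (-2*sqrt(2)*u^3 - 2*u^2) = -2*sqrt(2)*u^5 - 2*u^4 + 4*sqrt(2)*u^4 + 4*u^3 + 48*sqrt(2)*u^3 + 48*u^2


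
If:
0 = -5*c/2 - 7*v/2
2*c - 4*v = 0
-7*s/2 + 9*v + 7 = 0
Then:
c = 0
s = 2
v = 0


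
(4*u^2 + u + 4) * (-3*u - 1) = -12*u^3 - 7*u^2 - 13*u - 4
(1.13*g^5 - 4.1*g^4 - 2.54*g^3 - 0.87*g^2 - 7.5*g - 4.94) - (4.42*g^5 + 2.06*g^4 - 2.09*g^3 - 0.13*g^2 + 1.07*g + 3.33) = -3.29*g^5 - 6.16*g^4 - 0.45*g^3 - 0.74*g^2 - 8.57*g - 8.27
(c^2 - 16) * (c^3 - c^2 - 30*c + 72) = c^5 - c^4 - 46*c^3 + 88*c^2 + 480*c - 1152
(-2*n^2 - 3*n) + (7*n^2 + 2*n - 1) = 5*n^2 - n - 1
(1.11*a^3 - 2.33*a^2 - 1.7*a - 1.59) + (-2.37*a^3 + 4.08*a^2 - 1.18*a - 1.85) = -1.26*a^3 + 1.75*a^2 - 2.88*a - 3.44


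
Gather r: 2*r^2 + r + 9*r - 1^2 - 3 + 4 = 2*r^2 + 10*r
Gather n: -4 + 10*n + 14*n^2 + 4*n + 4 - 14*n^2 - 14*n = 0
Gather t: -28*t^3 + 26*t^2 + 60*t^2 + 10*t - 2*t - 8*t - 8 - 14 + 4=-28*t^3 + 86*t^2 - 18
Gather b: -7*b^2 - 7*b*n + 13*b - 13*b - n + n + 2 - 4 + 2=-7*b^2 - 7*b*n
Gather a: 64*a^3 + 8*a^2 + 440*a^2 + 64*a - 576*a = 64*a^3 + 448*a^2 - 512*a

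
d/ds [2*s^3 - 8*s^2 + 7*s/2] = 6*s^2 - 16*s + 7/2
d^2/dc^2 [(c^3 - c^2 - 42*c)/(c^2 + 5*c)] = -24/(c^3 + 15*c^2 + 75*c + 125)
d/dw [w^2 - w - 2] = 2*w - 1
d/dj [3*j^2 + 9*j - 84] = 6*j + 9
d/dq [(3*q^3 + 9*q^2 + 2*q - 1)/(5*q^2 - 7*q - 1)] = (15*q^4 - 42*q^3 - 82*q^2 - 8*q - 9)/(25*q^4 - 70*q^3 + 39*q^2 + 14*q + 1)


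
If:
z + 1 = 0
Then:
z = -1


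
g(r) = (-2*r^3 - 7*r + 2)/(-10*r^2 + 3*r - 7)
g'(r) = (20*r - 3)*(-2*r^3 - 7*r + 2)/(-10*r^2 + 3*r - 7)^2 + (-6*r^2 - 7)/(-10*r^2 + 3*r - 7)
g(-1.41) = -0.56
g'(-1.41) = 0.05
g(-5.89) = -1.22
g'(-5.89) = 0.18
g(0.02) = -0.27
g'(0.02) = 0.91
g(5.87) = 1.33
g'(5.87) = 0.18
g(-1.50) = -0.57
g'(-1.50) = 0.05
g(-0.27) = -0.46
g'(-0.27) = 0.42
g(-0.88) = -0.55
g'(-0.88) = 0.02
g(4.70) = 1.12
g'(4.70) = 0.18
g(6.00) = 1.35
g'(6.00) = 0.19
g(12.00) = 2.51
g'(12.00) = 0.20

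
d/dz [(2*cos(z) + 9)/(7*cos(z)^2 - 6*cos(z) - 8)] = 2*(7*cos(z)^2 + 63*cos(z) - 19)*sin(z)/(7*sin(z)^2 + 6*cos(z) + 1)^2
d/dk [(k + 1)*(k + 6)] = 2*k + 7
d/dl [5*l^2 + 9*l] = 10*l + 9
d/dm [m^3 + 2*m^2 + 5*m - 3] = 3*m^2 + 4*m + 5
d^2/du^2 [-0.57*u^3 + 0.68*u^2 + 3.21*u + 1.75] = 1.36 - 3.42*u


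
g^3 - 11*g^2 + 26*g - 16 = (g - 8)*(g - 2)*(g - 1)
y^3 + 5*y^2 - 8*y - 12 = (y - 2)*(y + 1)*(y + 6)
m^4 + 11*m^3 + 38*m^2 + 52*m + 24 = (m + 1)*(m + 2)^2*(m + 6)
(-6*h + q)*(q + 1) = -6*h*q - 6*h + q^2 + q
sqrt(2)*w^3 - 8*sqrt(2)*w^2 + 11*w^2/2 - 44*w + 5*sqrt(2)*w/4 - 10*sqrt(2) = (w - 8)*(w + 5*sqrt(2)/2)*(sqrt(2)*w + 1/2)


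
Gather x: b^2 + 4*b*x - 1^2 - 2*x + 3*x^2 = b^2 + 3*x^2 + x*(4*b - 2) - 1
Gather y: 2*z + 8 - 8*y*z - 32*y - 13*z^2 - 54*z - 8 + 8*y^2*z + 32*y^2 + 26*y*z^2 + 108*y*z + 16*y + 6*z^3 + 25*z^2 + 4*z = y^2*(8*z + 32) + y*(26*z^2 + 100*z - 16) + 6*z^3 + 12*z^2 - 48*z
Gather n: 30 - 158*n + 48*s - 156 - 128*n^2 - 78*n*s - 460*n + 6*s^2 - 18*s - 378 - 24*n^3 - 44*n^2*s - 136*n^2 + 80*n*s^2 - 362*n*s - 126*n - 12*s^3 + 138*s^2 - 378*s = -24*n^3 + n^2*(-44*s - 264) + n*(80*s^2 - 440*s - 744) - 12*s^3 + 144*s^2 - 348*s - 504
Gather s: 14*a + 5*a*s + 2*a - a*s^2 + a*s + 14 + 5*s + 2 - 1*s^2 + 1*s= 16*a + s^2*(-a - 1) + s*(6*a + 6) + 16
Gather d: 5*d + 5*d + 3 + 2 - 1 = 10*d + 4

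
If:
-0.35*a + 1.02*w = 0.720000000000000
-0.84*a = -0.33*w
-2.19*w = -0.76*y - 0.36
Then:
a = 0.32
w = 0.82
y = 1.88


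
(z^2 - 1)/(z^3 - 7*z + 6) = (z + 1)/(z^2 + z - 6)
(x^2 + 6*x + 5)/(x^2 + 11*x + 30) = (x + 1)/(x + 6)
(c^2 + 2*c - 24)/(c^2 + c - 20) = (c + 6)/(c + 5)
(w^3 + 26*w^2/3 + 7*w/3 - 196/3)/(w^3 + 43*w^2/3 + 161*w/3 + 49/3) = (3*w^2 + 5*w - 28)/(3*w^2 + 22*w + 7)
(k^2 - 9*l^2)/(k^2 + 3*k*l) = (k - 3*l)/k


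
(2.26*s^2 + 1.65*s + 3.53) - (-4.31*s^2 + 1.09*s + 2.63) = 6.57*s^2 + 0.56*s + 0.9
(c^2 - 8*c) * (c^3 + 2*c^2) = c^5 - 6*c^4 - 16*c^3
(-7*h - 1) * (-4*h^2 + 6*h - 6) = 28*h^3 - 38*h^2 + 36*h + 6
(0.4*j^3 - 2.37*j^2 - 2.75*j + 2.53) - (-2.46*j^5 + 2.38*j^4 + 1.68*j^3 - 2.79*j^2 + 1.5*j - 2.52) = 2.46*j^5 - 2.38*j^4 - 1.28*j^3 + 0.42*j^2 - 4.25*j + 5.05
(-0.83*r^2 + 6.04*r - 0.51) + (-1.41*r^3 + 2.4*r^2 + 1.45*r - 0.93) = -1.41*r^3 + 1.57*r^2 + 7.49*r - 1.44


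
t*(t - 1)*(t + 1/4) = t^3 - 3*t^2/4 - t/4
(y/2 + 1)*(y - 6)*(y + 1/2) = y^3/2 - 7*y^2/4 - 7*y - 3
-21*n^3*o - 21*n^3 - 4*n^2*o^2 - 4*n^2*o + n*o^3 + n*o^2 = (-7*n + o)*(3*n + o)*(n*o + n)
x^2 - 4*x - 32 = (x - 8)*(x + 4)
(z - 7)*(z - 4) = z^2 - 11*z + 28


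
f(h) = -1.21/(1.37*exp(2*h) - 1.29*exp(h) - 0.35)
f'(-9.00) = 0.00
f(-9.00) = 3.46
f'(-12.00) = 0.00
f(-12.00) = 3.46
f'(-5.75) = -0.04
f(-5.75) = 3.42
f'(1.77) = 0.07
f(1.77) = -0.03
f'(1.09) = 0.39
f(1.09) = -0.15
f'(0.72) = 1.39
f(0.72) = -0.43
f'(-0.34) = 1.73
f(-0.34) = 2.11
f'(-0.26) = 2.73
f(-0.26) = 2.28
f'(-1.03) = -0.33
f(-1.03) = 1.90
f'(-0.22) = 3.49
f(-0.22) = 2.41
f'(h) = -1.21*(-2.74*exp(2*h) + 1.29*exp(h))/(1.37*exp(2*h) - 1.29*exp(h) - 0.35)^2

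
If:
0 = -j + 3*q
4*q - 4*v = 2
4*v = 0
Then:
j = 3/2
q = 1/2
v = 0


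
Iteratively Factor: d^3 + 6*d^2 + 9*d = (d + 3)*(d^2 + 3*d) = (d + 3)^2*(d)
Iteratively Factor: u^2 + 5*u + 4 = (u + 4)*(u + 1)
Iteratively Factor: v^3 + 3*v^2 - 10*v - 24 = (v + 2)*(v^2 + v - 12) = (v + 2)*(v + 4)*(v - 3)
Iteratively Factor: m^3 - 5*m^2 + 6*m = (m)*(m^2 - 5*m + 6) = m*(m - 2)*(m - 3)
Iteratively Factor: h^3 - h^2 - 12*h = (h - 4)*(h^2 + 3*h) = h*(h - 4)*(h + 3)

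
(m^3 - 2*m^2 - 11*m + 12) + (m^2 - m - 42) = m^3 - m^2 - 12*m - 30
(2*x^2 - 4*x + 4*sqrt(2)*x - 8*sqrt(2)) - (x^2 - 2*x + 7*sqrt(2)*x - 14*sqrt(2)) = x^2 - 3*sqrt(2)*x - 2*x + 6*sqrt(2)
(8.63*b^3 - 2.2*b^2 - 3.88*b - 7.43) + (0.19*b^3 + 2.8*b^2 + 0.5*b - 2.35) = 8.82*b^3 + 0.6*b^2 - 3.38*b - 9.78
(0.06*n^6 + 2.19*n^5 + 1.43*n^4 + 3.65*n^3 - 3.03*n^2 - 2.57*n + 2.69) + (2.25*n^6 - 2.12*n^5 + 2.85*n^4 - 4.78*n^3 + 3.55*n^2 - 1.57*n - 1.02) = 2.31*n^6 + 0.0699999999999998*n^5 + 4.28*n^4 - 1.13*n^3 + 0.52*n^2 - 4.14*n + 1.67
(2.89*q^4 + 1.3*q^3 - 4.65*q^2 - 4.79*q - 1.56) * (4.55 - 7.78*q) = -22.4842*q^5 + 3.0355*q^4 + 42.092*q^3 + 16.1087*q^2 - 9.6577*q - 7.098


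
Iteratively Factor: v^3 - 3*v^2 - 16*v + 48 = (v + 4)*(v^2 - 7*v + 12) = (v - 4)*(v + 4)*(v - 3)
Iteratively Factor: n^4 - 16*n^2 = (n)*(n^3 - 16*n) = n*(n - 4)*(n^2 + 4*n) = n*(n - 4)*(n + 4)*(n)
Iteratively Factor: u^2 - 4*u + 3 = (u - 1)*(u - 3)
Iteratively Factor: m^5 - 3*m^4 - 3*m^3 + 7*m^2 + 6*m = (m)*(m^4 - 3*m^3 - 3*m^2 + 7*m + 6) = m*(m + 1)*(m^3 - 4*m^2 + m + 6) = m*(m - 2)*(m + 1)*(m^2 - 2*m - 3) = m*(m - 3)*(m - 2)*(m + 1)*(m + 1)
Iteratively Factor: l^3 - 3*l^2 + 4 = (l + 1)*(l^2 - 4*l + 4) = (l - 2)*(l + 1)*(l - 2)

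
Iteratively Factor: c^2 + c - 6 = (c + 3)*(c - 2)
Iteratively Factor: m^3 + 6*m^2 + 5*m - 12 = (m + 4)*(m^2 + 2*m - 3) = (m + 3)*(m + 4)*(m - 1)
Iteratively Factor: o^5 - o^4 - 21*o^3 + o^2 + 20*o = (o - 1)*(o^4 - 21*o^2 - 20*o) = (o - 1)*(o + 4)*(o^3 - 4*o^2 - 5*o) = (o - 5)*(o - 1)*(o + 4)*(o^2 + o) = o*(o - 5)*(o - 1)*(o + 4)*(o + 1)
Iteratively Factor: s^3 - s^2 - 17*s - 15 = (s + 3)*(s^2 - 4*s - 5) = (s + 1)*(s + 3)*(s - 5)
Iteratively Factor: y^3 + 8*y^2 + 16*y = (y)*(y^2 + 8*y + 16) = y*(y + 4)*(y + 4)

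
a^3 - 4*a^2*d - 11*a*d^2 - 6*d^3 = (a - 6*d)*(a + d)^2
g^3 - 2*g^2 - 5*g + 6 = (g - 3)*(g - 1)*(g + 2)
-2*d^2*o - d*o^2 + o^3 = o*(-2*d + o)*(d + o)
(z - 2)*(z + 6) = z^2 + 4*z - 12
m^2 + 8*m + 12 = (m + 2)*(m + 6)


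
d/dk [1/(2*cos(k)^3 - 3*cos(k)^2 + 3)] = 6*(cos(k) - 1)*sin(k)*cos(k)/(2*cos(k)^3 - 3*cos(k)^2 + 3)^2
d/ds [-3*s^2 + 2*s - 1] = 2 - 6*s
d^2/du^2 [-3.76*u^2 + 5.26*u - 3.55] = -7.52000000000000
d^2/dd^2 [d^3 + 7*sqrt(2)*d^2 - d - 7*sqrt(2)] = 6*d + 14*sqrt(2)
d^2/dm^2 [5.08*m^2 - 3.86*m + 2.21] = 10.1600000000000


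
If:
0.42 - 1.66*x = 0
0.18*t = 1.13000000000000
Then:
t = 6.28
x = 0.25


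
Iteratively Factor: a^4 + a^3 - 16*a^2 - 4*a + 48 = (a - 2)*(a^3 + 3*a^2 - 10*a - 24) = (a - 2)*(a + 4)*(a^2 - a - 6) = (a - 2)*(a + 2)*(a + 4)*(a - 3)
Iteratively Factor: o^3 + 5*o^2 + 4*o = (o + 1)*(o^2 + 4*o) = (o + 1)*(o + 4)*(o)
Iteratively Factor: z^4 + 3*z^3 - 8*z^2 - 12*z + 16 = (z - 1)*(z^3 + 4*z^2 - 4*z - 16) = (z - 1)*(z + 2)*(z^2 + 2*z - 8) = (z - 1)*(z + 2)*(z + 4)*(z - 2)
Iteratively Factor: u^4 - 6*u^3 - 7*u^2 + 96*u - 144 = (u - 3)*(u^3 - 3*u^2 - 16*u + 48) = (u - 3)^2*(u^2 - 16) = (u - 3)^2*(u + 4)*(u - 4)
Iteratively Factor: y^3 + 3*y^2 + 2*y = (y + 1)*(y^2 + 2*y) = (y + 1)*(y + 2)*(y)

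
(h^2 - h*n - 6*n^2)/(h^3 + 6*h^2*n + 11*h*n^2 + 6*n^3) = (h - 3*n)/(h^2 + 4*h*n + 3*n^2)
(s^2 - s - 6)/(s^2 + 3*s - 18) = (s + 2)/(s + 6)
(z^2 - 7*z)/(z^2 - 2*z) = (z - 7)/(z - 2)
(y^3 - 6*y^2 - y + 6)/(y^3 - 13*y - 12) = (y^2 - 7*y + 6)/(y^2 - y - 12)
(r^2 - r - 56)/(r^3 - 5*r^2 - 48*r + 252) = (r - 8)/(r^2 - 12*r + 36)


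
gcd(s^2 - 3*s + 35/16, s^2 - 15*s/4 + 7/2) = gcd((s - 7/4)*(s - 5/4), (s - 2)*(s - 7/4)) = s - 7/4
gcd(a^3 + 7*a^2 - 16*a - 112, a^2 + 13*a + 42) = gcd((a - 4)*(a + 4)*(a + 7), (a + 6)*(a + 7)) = a + 7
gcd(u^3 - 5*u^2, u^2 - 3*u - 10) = u - 5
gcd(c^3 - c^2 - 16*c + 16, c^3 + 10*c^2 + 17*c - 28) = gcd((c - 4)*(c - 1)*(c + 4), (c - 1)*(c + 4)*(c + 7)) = c^2 + 3*c - 4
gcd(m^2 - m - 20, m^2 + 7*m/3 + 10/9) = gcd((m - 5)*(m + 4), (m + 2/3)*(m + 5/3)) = 1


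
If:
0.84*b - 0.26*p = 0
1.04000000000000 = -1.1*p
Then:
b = -0.29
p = -0.95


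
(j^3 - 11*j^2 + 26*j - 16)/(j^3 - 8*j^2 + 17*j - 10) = (j - 8)/(j - 5)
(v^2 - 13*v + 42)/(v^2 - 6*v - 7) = (v - 6)/(v + 1)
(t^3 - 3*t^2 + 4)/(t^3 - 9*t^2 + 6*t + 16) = (t - 2)/(t - 8)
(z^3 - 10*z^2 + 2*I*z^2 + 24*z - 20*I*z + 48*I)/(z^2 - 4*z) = z - 6 + 2*I - 12*I/z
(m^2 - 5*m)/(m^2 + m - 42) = m*(m - 5)/(m^2 + m - 42)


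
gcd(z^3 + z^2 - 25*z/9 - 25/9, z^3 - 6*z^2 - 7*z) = z + 1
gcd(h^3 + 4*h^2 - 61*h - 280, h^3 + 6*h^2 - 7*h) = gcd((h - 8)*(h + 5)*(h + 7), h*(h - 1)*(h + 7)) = h + 7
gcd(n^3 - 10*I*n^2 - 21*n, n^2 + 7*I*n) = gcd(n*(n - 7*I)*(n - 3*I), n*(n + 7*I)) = n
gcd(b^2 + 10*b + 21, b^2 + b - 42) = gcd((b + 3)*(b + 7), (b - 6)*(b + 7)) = b + 7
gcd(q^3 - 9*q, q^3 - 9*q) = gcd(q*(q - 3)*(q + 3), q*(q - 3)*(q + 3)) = q^3 - 9*q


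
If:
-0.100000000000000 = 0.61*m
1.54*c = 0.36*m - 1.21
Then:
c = -0.82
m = -0.16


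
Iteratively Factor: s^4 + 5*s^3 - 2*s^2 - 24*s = (s + 3)*(s^3 + 2*s^2 - 8*s) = (s - 2)*(s + 3)*(s^2 + 4*s) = (s - 2)*(s + 3)*(s + 4)*(s)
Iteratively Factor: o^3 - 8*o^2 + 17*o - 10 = (o - 1)*(o^2 - 7*o + 10) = (o - 5)*(o - 1)*(o - 2)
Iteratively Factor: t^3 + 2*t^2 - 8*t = (t + 4)*(t^2 - 2*t) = t*(t + 4)*(t - 2)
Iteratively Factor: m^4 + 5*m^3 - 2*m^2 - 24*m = (m + 3)*(m^3 + 2*m^2 - 8*m) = m*(m + 3)*(m^2 + 2*m - 8) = m*(m + 3)*(m + 4)*(m - 2)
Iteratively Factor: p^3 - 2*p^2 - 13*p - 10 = (p - 5)*(p^2 + 3*p + 2) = (p - 5)*(p + 1)*(p + 2)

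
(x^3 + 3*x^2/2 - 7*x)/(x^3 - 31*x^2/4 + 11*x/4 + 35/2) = 2*x*(2*x + 7)/(4*x^2 - 23*x - 35)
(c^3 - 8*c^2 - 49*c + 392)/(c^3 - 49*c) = (c - 8)/c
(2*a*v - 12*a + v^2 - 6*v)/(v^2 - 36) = (2*a + v)/(v + 6)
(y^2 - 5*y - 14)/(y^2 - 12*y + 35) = (y + 2)/(y - 5)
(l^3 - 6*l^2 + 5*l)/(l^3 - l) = (l - 5)/(l + 1)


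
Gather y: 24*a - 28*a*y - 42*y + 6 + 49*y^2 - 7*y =24*a + 49*y^2 + y*(-28*a - 49) + 6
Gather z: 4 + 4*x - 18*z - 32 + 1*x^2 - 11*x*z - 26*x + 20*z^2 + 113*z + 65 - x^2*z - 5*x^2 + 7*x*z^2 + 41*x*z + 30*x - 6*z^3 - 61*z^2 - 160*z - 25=-4*x^2 + 8*x - 6*z^3 + z^2*(7*x - 41) + z*(-x^2 + 30*x - 65) + 12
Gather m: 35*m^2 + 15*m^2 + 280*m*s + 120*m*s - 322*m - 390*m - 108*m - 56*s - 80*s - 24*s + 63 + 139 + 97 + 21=50*m^2 + m*(400*s - 820) - 160*s + 320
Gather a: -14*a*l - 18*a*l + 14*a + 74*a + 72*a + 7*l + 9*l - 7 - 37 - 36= a*(160 - 32*l) + 16*l - 80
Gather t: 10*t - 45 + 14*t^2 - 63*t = 14*t^2 - 53*t - 45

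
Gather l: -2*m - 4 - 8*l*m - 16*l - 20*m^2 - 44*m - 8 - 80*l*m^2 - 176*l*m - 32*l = l*(-80*m^2 - 184*m - 48) - 20*m^2 - 46*m - 12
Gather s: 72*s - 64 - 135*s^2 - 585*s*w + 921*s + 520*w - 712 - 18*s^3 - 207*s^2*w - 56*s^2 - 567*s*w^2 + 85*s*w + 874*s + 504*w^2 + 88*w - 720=-18*s^3 + s^2*(-207*w - 191) + s*(-567*w^2 - 500*w + 1867) + 504*w^2 + 608*w - 1496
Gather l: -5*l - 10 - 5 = -5*l - 15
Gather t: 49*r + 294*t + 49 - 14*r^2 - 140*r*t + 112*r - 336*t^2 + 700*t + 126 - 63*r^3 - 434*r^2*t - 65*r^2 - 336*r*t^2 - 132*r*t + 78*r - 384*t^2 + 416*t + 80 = -63*r^3 - 79*r^2 + 239*r + t^2*(-336*r - 720) + t*(-434*r^2 - 272*r + 1410) + 255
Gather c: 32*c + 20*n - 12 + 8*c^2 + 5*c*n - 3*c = 8*c^2 + c*(5*n + 29) + 20*n - 12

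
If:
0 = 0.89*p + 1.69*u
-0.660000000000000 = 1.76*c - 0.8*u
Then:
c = 0.454545454545455*u - 0.375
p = -1.89887640449438*u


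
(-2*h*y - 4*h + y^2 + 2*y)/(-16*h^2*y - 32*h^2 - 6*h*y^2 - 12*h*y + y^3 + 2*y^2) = (-2*h + y)/(-16*h^2 - 6*h*y + y^2)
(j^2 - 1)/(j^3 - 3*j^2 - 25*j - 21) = (j - 1)/(j^2 - 4*j - 21)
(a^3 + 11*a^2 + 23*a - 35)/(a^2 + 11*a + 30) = (a^2 + 6*a - 7)/(a + 6)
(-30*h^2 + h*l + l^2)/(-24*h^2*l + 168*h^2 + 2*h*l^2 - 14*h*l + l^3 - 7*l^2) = (5*h - l)/(4*h*l - 28*h - l^2 + 7*l)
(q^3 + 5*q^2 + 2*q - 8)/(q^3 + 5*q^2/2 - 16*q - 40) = 2*(q^2 + q - 2)/(2*q^2 - 3*q - 20)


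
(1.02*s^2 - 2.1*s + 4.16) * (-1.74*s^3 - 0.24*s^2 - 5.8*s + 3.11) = -1.7748*s^5 + 3.4092*s^4 - 12.6504*s^3 + 14.3538*s^2 - 30.659*s + 12.9376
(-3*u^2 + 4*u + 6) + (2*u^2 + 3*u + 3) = -u^2 + 7*u + 9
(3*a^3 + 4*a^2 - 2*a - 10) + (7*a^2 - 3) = 3*a^3 + 11*a^2 - 2*a - 13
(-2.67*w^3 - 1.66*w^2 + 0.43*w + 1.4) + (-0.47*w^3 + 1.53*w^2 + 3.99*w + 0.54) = -3.14*w^3 - 0.13*w^2 + 4.42*w + 1.94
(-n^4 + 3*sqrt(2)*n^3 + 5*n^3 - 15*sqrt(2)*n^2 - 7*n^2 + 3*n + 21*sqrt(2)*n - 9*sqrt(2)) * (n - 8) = -n^5 + 3*sqrt(2)*n^4 + 13*n^4 - 39*sqrt(2)*n^3 - 47*n^3 + 59*n^2 + 141*sqrt(2)*n^2 - 177*sqrt(2)*n - 24*n + 72*sqrt(2)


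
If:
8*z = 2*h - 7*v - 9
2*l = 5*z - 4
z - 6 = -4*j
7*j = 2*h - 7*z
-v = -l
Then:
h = 196/27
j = 106/81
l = -7/81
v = -7/81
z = 62/81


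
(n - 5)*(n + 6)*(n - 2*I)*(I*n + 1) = I*n^4 + 3*n^3 + I*n^3 + 3*n^2 - 32*I*n^2 - 90*n - 2*I*n + 60*I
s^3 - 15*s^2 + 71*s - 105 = (s - 7)*(s - 5)*(s - 3)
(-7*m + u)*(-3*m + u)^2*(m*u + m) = -63*m^4*u - 63*m^4 + 51*m^3*u^2 + 51*m^3*u - 13*m^2*u^3 - 13*m^2*u^2 + m*u^4 + m*u^3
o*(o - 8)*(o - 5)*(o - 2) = o^4 - 15*o^3 + 66*o^2 - 80*o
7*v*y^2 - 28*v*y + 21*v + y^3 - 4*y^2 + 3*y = (7*v + y)*(y - 3)*(y - 1)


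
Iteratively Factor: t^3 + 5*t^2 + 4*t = (t + 4)*(t^2 + t) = t*(t + 4)*(t + 1)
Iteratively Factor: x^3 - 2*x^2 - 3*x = (x + 1)*(x^2 - 3*x) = x*(x + 1)*(x - 3)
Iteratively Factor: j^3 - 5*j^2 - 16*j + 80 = (j - 5)*(j^2 - 16) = (j - 5)*(j + 4)*(j - 4)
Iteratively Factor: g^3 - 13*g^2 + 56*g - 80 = (g - 4)*(g^2 - 9*g + 20) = (g - 4)^2*(g - 5)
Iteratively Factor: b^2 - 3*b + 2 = (b - 1)*(b - 2)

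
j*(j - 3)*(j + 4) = j^3 + j^2 - 12*j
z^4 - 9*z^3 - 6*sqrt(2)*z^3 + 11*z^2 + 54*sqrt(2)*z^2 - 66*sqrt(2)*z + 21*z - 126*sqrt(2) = (z - 7)*(z - 3)*(z + 1)*(z - 6*sqrt(2))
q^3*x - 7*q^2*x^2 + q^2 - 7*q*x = q*(q - 7*x)*(q*x + 1)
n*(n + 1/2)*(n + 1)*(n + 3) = n^4 + 9*n^3/2 + 5*n^2 + 3*n/2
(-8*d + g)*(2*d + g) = -16*d^2 - 6*d*g + g^2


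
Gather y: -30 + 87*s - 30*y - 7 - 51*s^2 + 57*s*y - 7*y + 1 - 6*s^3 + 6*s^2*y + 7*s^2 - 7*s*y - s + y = -6*s^3 - 44*s^2 + 86*s + y*(6*s^2 + 50*s - 36) - 36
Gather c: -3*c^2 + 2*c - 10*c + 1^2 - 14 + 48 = -3*c^2 - 8*c + 35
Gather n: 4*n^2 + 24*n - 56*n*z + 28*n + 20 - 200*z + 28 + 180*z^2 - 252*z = 4*n^2 + n*(52 - 56*z) + 180*z^2 - 452*z + 48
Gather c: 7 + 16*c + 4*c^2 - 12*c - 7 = 4*c^2 + 4*c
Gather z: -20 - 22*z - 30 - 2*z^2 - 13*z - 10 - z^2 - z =-3*z^2 - 36*z - 60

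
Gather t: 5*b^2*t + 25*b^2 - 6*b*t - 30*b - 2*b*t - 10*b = 25*b^2 - 40*b + t*(5*b^2 - 8*b)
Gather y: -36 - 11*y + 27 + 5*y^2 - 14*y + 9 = 5*y^2 - 25*y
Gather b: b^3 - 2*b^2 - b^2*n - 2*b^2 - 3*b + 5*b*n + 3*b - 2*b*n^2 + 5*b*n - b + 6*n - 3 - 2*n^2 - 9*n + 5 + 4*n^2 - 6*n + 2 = b^3 + b^2*(-n - 4) + b*(-2*n^2 + 10*n - 1) + 2*n^2 - 9*n + 4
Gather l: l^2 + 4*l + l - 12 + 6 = l^2 + 5*l - 6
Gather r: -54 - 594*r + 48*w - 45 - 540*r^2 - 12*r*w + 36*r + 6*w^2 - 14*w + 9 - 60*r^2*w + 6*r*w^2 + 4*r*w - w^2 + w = r^2*(-60*w - 540) + r*(6*w^2 - 8*w - 558) + 5*w^2 + 35*w - 90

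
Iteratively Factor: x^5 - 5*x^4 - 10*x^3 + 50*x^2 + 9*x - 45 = (x - 1)*(x^4 - 4*x^3 - 14*x^2 + 36*x + 45) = (x - 1)*(x + 1)*(x^3 - 5*x^2 - 9*x + 45) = (x - 5)*(x - 1)*(x + 1)*(x^2 - 9) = (x - 5)*(x - 1)*(x + 1)*(x + 3)*(x - 3)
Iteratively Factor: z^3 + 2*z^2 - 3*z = (z - 1)*(z^2 + 3*z) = (z - 1)*(z + 3)*(z)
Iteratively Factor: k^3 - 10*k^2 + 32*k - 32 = (k - 4)*(k^2 - 6*k + 8) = (k - 4)*(k - 2)*(k - 4)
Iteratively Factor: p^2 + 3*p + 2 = (p + 2)*(p + 1)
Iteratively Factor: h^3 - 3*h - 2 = (h + 1)*(h^2 - h - 2) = (h + 1)^2*(h - 2)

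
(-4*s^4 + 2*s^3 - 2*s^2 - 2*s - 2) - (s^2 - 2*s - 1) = -4*s^4 + 2*s^3 - 3*s^2 - 1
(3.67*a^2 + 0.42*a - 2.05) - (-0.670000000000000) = 3.67*a^2 + 0.42*a - 1.38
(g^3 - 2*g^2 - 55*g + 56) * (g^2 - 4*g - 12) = g^5 - 6*g^4 - 59*g^3 + 300*g^2 + 436*g - 672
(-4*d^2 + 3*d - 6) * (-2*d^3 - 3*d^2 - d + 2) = 8*d^5 + 6*d^4 + 7*d^3 + 7*d^2 + 12*d - 12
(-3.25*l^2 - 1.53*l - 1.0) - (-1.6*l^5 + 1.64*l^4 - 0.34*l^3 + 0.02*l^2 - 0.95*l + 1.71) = 1.6*l^5 - 1.64*l^4 + 0.34*l^3 - 3.27*l^2 - 0.58*l - 2.71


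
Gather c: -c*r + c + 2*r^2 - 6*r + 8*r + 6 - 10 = c*(1 - r) + 2*r^2 + 2*r - 4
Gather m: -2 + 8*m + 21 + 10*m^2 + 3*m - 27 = 10*m^2 + 11*m - 8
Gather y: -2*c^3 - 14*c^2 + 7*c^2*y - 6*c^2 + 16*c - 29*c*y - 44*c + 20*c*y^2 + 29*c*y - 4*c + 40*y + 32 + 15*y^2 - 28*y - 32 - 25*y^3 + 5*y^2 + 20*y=-2*c^3 - 20*c^2 - 32*c - 25*y^3 + y^2*(20*c + 20) + y*(7*c^2 + 32)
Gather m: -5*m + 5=5 - 5*m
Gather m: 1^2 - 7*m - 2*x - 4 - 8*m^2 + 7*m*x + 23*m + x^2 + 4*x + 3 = -8*m^2 + m*(7*x + 16) + x^2 + 2*x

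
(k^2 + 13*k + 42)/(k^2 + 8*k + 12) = (k + 7)/(k + 2)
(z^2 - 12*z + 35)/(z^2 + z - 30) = (z - 7)/(z + 6)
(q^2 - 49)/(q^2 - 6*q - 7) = (q + 7)/(q + 1)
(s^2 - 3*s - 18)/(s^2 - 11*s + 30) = (s + 3)/(s - 5)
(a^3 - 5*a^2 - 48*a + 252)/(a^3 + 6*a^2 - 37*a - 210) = (a - 6)/(a + 5)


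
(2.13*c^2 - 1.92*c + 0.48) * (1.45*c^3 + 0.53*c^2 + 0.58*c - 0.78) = 3.0885*c^5 - 1.6551*c^4 + 0.9138*c^3 - 2.5206*c^2 + 1.776*c - 0.3744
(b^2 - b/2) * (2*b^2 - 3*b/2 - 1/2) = 2*b^4 - 5*b^3/2 + b^2/4 + b/4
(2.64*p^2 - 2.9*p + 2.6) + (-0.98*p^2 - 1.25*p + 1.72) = 1.66*p^2 - 4.15*p + 4.32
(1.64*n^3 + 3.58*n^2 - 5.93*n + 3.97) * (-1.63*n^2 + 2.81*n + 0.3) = -2.6732*n^5 - 1.227*n^4 + 20.2177*n^3 - 22.0604*n^2 + 9.3767*n + 1.191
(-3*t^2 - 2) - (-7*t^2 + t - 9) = 4*t^2 - t + 7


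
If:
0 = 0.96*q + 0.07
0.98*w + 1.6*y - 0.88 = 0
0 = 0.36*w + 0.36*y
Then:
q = -0.07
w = -1.42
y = 1.42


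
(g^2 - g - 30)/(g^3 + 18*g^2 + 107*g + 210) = (g - 6)/(g^2 + 13*g + 42)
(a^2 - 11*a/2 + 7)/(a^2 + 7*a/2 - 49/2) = (a - 2)/(a + 7)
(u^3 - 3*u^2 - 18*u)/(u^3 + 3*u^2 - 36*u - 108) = u/(u + 6)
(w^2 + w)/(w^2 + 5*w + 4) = w/(w + 4)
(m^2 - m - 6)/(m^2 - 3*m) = (m + 2)/m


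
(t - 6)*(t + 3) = t^2 - 3*t - 18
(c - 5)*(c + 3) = c^2 - 2*c - 15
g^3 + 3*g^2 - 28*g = g*(g - 4)*(g + 7)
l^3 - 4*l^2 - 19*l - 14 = (l - 7)*(l + 1)*(l + 2)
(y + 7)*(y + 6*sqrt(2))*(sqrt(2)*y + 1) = sqrt(2)*y^3 + 7*sqrt(2)*y^2 + 13*y^2 + 6*sqrt(2)*y + 91*y + 42*sqrt(2)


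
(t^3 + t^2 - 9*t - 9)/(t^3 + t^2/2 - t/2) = 2*(t^2 - 9)/(t*(2*t - 1))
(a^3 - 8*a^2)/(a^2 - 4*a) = a*(a - 8)/(a - 4)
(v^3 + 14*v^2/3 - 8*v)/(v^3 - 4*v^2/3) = (v + 6)/v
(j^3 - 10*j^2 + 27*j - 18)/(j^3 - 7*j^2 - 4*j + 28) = (j^3 - 10*j^2 + 27*j - 18)/(j^3 - 7*j^2 - 4*j + 28)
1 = 1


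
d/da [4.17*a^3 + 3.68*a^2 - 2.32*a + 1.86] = 12.51*a^2 + 7.36*a - 2.32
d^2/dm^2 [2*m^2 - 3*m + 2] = 4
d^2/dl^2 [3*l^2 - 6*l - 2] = 6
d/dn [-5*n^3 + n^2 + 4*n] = -15*n^2 + 2*n + 4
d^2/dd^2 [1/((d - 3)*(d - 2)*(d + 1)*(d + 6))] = 2*(10*d^6 + 30*d^5 - 183*d^4 - 344*d^3 + 1443*d^2 - 1044*d + 972)/(d^12 + 6*d^11 - 57*d^10 - 232*d^9 + 1563*d^8 + 2094*d^7 - 19583*d^6 + 12564*d^5 + 56268*d^4 - 50112*d^3 - 73872*d^2 + 46656*d + 46656)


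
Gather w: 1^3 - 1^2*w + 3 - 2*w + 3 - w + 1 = 8 - 4*w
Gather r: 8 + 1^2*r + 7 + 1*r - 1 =2*r + 14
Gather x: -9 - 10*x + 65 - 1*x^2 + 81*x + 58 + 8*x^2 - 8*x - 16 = 7*x^2 + 63*x + 98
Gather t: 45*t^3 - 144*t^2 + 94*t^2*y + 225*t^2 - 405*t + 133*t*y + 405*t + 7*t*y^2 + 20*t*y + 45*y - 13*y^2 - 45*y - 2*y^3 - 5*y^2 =45*t^3 + t^2*(94*y + 81) + t*(7*y^2 + 153*y) - 2*y^3 - 18*y^2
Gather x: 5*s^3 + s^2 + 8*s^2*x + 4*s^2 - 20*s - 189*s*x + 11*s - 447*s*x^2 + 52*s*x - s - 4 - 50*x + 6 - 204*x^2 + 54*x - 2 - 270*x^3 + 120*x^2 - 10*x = 5*s^3 + 5*s^2 - 10*s - 270*x^3 + x^2*(-447*s - 84) + x*(8*s^2 - 137*s - 6)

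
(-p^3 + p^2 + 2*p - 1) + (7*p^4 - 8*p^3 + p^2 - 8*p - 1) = 7*p^4 - 9*p^3 + 2*p^2 - 6*p - 2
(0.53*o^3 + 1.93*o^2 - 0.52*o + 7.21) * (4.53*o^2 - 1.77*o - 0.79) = 2.4009*o^5 + 7.8048*o^4 - 6.1904*o^3 + 32.057*o^2 - 12.3509*o - 5.6959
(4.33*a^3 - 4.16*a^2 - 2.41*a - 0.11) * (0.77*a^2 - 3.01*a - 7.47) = 3.3341*a^5 - 16.2365*a^4 - 21.6792*a^3 + 38.2446*a^2 + 18.3338*a + 0.8217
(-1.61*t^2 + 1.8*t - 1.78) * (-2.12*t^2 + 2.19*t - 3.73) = 3.4132*t^4 - 7.3419*t^3 + 13.7209*t^2 - 10.6122*t + 6.6394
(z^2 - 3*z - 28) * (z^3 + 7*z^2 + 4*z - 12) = z^5 + 4*z^4 - 45*z^3 - 220*z^2 - 76*z + 336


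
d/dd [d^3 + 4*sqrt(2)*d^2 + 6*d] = 3*d^2 + 8*sqrt(2)*d + 6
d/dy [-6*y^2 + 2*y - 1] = 2 - 12*y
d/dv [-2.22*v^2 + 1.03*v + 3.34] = 1.03 - 4.44*v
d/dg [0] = 0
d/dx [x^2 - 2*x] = 2*x - 2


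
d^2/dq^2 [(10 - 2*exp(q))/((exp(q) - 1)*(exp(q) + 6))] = 2*(-exp(4*q) + 25*exp(3*q) + 39*exp(2*q) + 215*exp(q) + 114)*exp(q)/(exp(6*q) + 15*exp(5*q) + 57*exp(4*q) - 55*exp(3*q) - 342*exp(2*q) + 540*exp(q) - 216)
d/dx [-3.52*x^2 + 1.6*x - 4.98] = 1.6 - 7.04*x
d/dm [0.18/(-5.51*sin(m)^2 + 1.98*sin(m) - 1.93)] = (1.9836*sin(m) - 0.3564)*cos(m)/(5.51*sin(m)^2 - 1.98*sin(m) + 1.93)^2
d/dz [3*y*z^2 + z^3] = 3*z*(2*y + z)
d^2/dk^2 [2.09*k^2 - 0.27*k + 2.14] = 4.18000000000000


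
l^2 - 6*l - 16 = (l - 8)*(l + 2)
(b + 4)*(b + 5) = b^2 + 9*b + 20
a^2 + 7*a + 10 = (a + 2)*(a + 5)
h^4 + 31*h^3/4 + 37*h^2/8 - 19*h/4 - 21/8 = (h - 3/4)*(h + 1/2)*(h + 1)*(h + 7)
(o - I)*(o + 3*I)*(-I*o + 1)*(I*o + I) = o^4 + o^3 + 3*I*o^3 + o^2 + 3*I*o^2 + o + 3*I*o + 3*I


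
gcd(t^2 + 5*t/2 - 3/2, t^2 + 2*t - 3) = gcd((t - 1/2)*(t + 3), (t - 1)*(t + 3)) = t + 3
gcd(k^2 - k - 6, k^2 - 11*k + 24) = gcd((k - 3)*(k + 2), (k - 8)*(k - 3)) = k - 3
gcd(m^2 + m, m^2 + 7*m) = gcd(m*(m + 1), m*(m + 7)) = m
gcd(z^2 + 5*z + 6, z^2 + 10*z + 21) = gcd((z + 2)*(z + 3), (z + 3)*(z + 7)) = z + 3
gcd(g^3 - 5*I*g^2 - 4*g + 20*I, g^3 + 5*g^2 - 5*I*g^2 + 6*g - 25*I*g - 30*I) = g^2 + g*(2 - 5*I) - 10*I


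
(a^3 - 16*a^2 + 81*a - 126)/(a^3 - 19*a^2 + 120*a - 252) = (a - 3)/(a - 6)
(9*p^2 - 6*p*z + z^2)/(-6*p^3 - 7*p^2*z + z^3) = (-3*p + z)/(2*p^2 + 3*p*z + z^2)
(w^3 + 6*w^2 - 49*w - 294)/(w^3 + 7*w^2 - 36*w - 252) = (w - 7)/(w - 6)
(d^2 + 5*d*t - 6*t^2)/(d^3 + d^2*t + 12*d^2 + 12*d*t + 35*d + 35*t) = (d^2 + 5*d*t - 6*t^2)/(d^3 + d^2*t + 12*d^2 + 12*d*t + 35*d + 35*t)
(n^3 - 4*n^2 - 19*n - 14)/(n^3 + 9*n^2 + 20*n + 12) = (n - 7)/(n + 6)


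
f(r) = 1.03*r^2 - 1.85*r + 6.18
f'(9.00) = 16.69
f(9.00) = 72.96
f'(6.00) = 10.51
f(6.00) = 32.16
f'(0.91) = 0.02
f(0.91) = 5.35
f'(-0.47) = -2.82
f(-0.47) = 7.28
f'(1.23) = 0.68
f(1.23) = 5.46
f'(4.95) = 8.35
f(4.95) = 22.26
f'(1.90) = 2.06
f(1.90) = 6.38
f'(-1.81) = -5.58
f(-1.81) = 12.90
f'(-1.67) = -5.29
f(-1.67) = 12.14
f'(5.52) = 9.52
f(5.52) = 27.35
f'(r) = 2.06*r - 1.85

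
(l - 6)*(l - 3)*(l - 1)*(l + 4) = l^4 - 6*l^3 - 13*l^2 + 90*l - 72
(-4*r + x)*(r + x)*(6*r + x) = -24*r^3 - 22*r^2*x + 3*r*x^2 + x^3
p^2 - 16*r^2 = (p - 4*r)*(p + 4*r)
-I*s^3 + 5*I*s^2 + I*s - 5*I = (s - 5)*(s - 1)*(-I*s - I)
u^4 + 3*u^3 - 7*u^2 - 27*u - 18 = (u - 3)*(u + 1)*(u + 2)*(u + 3)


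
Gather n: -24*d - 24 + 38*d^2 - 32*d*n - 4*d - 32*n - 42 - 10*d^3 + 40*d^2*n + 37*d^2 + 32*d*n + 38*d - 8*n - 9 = -10*d^3 + 75*d^2 + 10*d + n*(40*d^2 - 40) - 75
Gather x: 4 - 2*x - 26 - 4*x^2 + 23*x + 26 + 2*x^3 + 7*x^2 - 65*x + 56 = 2*x^3 + 3*x^2 - 44*x + 60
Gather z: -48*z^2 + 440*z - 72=-48*z^2 + 440*z - 72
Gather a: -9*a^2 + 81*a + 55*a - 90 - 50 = -9*a^2 + 136*a - 140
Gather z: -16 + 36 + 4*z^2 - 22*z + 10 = 4*z^2 - 22*z + 30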